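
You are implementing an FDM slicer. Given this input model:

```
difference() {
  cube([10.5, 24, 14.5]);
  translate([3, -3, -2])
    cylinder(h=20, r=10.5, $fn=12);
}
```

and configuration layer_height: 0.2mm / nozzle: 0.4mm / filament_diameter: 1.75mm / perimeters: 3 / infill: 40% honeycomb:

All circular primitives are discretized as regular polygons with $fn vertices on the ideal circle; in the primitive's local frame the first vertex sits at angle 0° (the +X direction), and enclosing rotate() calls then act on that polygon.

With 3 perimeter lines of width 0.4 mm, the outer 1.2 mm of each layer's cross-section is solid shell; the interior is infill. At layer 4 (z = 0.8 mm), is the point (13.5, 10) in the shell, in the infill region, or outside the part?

At z = 0.8 mm: the cube (footprint 10.5×24) is included at this height; the cylinder at (3, -3): section is a regular 12-gon, circumradius r=10.5; Taking the first minus the rest: starting from the 10.5×24 cube, the r=10.5 cylinder at (3, -3) partially overlaps it — only the 68.16 mm² overlap (of its 330.75 mm²) is removed, clipping the outline — 1 connected region. Overall, the cross-section is a single solid region. The nearest boundary edge runs (10.50, 24.00)→(10.50, 3.84); distance from the point to it = 3.00 mm. The point is not inside any of the regions above, so it lies outside the cross-section (3.00 mm from the nearest boundary).

outside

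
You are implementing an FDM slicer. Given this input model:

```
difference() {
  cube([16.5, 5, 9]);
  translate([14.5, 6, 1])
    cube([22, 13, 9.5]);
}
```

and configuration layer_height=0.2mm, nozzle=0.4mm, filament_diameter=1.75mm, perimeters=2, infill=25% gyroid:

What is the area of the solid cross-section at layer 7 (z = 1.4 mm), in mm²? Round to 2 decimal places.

82.50 mm²

At z = 1.4 mm: the 16.5×5 cube contributes its full rectangle (area 82.50 mm²); the cube at (14.5, 6) (footprint 22×13) is included at this height (area 286.00 mm²); Taking the first minus the rest: starting from the 16.5×5 cube (82.50 mm²), the 22×13 cube at (14.5, 6) misses the remaining region (no effect) — area = 82.50 mm². Overall, the cross-section is a single solid region. Net area = 82.50 mm².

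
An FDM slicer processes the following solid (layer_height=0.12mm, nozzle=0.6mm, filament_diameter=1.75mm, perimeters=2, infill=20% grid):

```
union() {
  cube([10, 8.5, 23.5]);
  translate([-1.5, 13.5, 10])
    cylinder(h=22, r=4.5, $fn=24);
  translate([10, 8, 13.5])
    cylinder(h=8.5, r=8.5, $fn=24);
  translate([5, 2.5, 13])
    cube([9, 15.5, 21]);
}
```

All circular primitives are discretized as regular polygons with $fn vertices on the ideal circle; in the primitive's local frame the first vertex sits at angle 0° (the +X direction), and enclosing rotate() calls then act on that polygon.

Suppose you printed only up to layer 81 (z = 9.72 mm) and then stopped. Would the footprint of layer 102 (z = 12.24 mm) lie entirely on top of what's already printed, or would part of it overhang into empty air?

Compare the two slices. At z = 9.72: the 10×8.5 cube contributes its full rectangle (area 85.00 mm²); the cylinder at (-1.5, 13.5) is absent (z outside [10, 32]); the cylinder at (10, 8) is not intersected at this z (z outside [13.5, 22]); the cube at (5, 2.5) is not intersected at this z (z outside [13, 34]); Combining (union): only the 10×8.5 cube is present, so the union is just that shape — area = 85.00 mm². At z = 12.24: the cube is present — its section is the full 10×8.5 rectangle (area 85.00 mm²); the r=4.5 cylinder at (-1.5, 13.5) contributes a regular 24-gon of circumradius 4.5 (area = (24/2)·4.500²·sin(360°/24) = 62.89 mm²); the cylinder at (10, 8) is absent (z outside [13.5, 22]); the cube at (5, 2.5) is not intersected at this z (z outside [13, 34]); Combining (union): the 2 present regions are separate (no shared area or edge), so areas and boundary lengths simply add and each stays a separate island — area = 147.89 mm². Checking containment: at z = 12.24 the cross-section extends beyond the z = 9.72 cross-section by about 62.89 mm².

part overhangs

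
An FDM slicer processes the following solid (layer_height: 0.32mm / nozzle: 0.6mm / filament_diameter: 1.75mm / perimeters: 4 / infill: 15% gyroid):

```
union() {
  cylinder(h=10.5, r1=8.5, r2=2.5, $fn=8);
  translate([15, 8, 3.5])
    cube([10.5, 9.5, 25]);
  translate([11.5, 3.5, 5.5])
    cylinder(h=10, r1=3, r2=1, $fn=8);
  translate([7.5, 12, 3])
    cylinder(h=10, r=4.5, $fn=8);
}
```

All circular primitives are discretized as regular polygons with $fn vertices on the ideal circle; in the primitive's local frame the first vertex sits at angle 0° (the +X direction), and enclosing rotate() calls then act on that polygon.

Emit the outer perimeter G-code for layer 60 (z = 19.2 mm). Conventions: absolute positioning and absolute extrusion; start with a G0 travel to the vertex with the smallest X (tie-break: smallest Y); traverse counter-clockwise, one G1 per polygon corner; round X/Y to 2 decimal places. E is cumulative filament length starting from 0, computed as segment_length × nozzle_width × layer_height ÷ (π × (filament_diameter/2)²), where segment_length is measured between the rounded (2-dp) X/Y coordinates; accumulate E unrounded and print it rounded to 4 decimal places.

At z = 19.2 mm: the cone does not reach this height (z outside [0, 10.5]); the cube at (15, 8) is present — its section is the full 10.5×9.5 rectangle; the cone at (11.5, 3.5) is absent (z outside [5.5, 15.5]); the cylinder at (7.5, 12) is absent (z outside [3, 13]); Combining (union): only the 10.5×9.5 cube at (15, 8) is present, so the union is just that shape — 1 connected region. The outline is a single polygon with 4 vertices. Extrusion per mm of travel: 0.6 × 0.32 / (π × 0.875²) = 0.079824. Accumulating E over each segment gives final E = 3.1930.

G0 X15.00 Y8.00 Z19.20
G1 X25.50 Y8.00 E0.8382
G1 X25.50 Y17.50 E1.5965
G1 X15.00 Y17.50 E2.4346
G1 X15.00 Y8.00 E3.1930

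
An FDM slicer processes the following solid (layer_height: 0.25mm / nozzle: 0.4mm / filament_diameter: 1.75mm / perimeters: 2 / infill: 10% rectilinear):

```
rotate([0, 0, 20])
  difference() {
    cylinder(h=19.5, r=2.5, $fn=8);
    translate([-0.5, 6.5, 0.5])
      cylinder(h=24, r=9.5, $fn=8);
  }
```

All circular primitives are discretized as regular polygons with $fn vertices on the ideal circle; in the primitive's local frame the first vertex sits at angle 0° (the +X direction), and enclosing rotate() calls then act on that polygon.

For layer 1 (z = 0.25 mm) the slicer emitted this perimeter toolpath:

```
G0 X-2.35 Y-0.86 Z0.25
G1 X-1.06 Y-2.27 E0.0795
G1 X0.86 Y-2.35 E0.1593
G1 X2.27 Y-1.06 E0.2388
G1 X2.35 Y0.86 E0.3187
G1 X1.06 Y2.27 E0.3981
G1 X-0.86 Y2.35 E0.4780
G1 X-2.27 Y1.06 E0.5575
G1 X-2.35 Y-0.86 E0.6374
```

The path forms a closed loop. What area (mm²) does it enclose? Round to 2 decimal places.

17.73 mm²

Apply the shoelace formula to the sequence of (X, Y) vertices; enclosed area = 17.73 mm².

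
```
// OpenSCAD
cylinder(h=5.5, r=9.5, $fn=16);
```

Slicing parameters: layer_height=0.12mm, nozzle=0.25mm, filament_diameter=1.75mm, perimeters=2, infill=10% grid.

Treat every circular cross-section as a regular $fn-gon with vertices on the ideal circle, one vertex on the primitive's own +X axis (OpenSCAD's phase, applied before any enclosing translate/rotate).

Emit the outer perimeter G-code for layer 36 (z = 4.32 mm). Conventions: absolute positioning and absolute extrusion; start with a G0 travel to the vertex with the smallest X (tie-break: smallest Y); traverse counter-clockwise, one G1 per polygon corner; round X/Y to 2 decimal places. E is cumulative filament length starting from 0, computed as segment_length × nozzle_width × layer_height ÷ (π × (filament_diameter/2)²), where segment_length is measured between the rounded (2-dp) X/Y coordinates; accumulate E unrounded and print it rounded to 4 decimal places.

G0 X-9.50 Y0.00 Z4.32
G1 X-8.78 Y-3.64 E0.0463
G1 X-6.72 Y-6.72 E0.0925
G1 X-3.64 Y-8.78 E0.1387
G1 X0.00 Y-9.50 E0.1850
G1 X3.64 Y-8.78 E0.2313
G1 X6.72 Y-6.72 E0.2775
G1 X8.78 Y-3.64 E0.3237
G1 X9.50 Y0.00 E0.3700
G1 X8.78 Y3.64 E0.4163
G1 X6.72 Y6.72 E0.4625
G1 X3.64 Y8.78 E0.5087
G1 X0.00 Y9.50 E0.5550
G1 X-3.64 Y8.78 E0.6013
G1 X-6.72 Y6.72 E0.6475
G1 X-8.78 Y3.64 E0.6937
G1 X-9.50 Y0.00 E0.7400

At z = 4.32 mm: the cylinder: section is a regular 16-gon, circumradius r=9.5. The outline is a single polygon with 16 vertices. Extrusion per mm of travel: 0.25 × 0.12 / (π × 0.875²) = 0.012473. Accumulating E over each segment gives final E = 0.7400.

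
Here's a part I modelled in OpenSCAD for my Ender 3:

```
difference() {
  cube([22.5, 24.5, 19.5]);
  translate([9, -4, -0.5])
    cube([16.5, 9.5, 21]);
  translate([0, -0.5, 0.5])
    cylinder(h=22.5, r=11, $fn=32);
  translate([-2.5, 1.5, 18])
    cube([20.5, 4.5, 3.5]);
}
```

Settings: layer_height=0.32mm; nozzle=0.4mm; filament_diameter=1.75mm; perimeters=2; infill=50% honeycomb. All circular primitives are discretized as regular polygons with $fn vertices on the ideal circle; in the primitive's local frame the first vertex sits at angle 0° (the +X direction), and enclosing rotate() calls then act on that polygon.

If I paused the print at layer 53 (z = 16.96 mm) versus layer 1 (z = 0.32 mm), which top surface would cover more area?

layer 1 (z = 0.32 mm)

Layer 53 (z = 16.96): the cube (footprint 22.5×24.5) is included at this height (area 551.25 mm²); the cube at (9, -4) is present — its section is the full 16.5×9.5 rectangle (area 156.75 mm²); the cylinder at (0, -0.5): section is a regular 32-gon, circumradius r=11 (area = (32/2)·11.000²·sin(360°/32) = 377.69 mm²); the cube at (-2.5, 1.5) is not intersected at this z (z outside [18, 21.5]); After the difference (first − rest): starting from the 22.5×24.5 cube (551.25 mm²), the 16.5×9.5 cube at (9, -4) partially overlaps it — only the 74.25 mm² overlap (of its 156.75 mm²) is removed, clipping the outline; the r=11 cylinder at (0, -0.5) partially overlaps it — only the 81.59 mm² overlap (of its 377.69 mm²) is removed, clipping the outline — area = 395.41 mm². So its area = 395.41 mm². Layer 1 (z = 0.32): the cube (footprint 22.5×24.5) is included at this height (area 551.25 mm²); the cube at (9, -4) is present — its section is the full 16.5×9.5 rectangle (area 156.75 mm²); the cylinder at (0, -0.5) is absent (z outside [0.5, 23]); the cube at (-2.5, 1.5) does not reach this height (z outside [18, 21.5]); Subtracting the remaining from the first: starting from the 22.5×24.5 cube (551.25 mm²), the 16.5×9.5 cube at (9, -4) partially overlaps it — only the 74.25 mm² overlap (of its 156.75 mm²) is removed, clipping the outline — area = 477.00 mm². So its area = 477.00 mm². Layer 1 is larger (477.00 vs 395.41 mm²).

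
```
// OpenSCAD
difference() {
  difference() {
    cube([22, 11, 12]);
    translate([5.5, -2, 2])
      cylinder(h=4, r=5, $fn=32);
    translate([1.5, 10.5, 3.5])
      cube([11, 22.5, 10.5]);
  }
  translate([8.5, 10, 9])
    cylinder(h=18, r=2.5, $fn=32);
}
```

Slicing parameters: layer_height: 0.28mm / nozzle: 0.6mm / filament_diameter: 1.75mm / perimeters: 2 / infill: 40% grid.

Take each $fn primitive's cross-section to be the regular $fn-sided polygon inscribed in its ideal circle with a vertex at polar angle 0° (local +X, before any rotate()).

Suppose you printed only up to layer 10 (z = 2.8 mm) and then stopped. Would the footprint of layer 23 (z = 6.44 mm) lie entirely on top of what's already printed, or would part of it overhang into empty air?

part overhangs

Compare the two slices. At z = 2.8: the cube is present — its section is the full 22×11 rectangle (area 242.00 mm²); the r=5 cylinder at (5.5, -2) gives a regular 32-gon of circumradius 5 (constant along its height) (area = (32/2)·5.000²·sin(360°/32) = 78.04 mm²); the cube at (1.5, 10.5) is not intersected at this z (z outside [3.5, 14]); Taking the first minus the rest: starting from the 22×11 cube (242.00 mm²), the r=5 cylinder at (5.5, -2) partially overlaps it — only the 19.63 mm² overlap (of its 78.04 mm²) is removed, clipping the outline — area = 222.37 mm²; the cylinder at (8.5, 10) does not reach this height (z outside [9, 27]); Taking the first minus the rest: none of the subtracted shapes is present at this height, so that combined region is unchanged — area = 222.37 mm². At z = 6.44: the cube is present — its section is the full 22×11 rectangle (area 242.00 mm²); the cylinder at (5.5, -2) does not reach this height (z outside [2, 6]); the 11×22.5 cube at (1.5, 10.5) contributes its full rectangle (area 247.50 mm²); After the difference (first − rest): starting from the 22×11 cube (242.00 mm²), the 11×22.5 cube at (1.5, 10.5) partially overlaps it — only the 5.50 mm² overlap (of its 247.50 mm²) is removed, clipping the outline — area = 236.50 mm²; the cylinder at (8.5, 10) does not reach this height (z outside [9, 27]); Subtracting the remaining from the first: none of the subtracted shapes is present at this height, so that combined region is unchanged — area = 236.50 mm². Checking containment: at z = 6.44 the cross-section extends beyond the z = 2.8 cross-section by about 19.63 mm².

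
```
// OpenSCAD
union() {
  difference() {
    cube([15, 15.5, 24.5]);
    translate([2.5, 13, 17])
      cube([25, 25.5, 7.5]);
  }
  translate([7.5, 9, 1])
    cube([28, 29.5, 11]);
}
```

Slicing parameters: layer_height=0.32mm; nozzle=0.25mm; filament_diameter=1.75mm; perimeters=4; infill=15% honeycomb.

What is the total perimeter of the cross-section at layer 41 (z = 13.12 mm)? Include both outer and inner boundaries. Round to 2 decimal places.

61.00 mm

At z = 13.12 mm: the cube (footprint 15×15.5) is included at this height (perimeter 61.00 mm); the cube at (2.5, 13) does not reach this height (z outside [17, 24.5]); Subtracting the remaining from the first: none of the subtracted shapes is present at this height, so the 15×15.5 cube is unchanged — boundary = 61.00 mm; the cube at (7.5, 9) does not reach this height (z outside [1, 12]); Taking the union: only the result so far is present, so the union is just that shape — boundary = 61.00 mm. Overall, the cross-section is a single solid region. Total boundary length (outer) = 61.00 mm.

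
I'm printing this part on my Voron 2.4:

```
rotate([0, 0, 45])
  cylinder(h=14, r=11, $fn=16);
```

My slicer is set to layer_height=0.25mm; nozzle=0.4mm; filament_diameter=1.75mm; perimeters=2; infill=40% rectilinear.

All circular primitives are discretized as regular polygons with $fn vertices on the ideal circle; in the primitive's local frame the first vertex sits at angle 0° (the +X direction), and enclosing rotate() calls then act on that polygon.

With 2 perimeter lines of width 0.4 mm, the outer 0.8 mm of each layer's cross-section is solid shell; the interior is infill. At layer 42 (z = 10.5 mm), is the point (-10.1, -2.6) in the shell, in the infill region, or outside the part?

shell

At z = 10.5 mm: the r=11 cylinder contributes a regular 16-gon of circumradius 11; (rotated 45° about Z; rotation is an isometry so areas/perimeters/island counts are preserved). Overall, the cross-section is a single solid region. Undo the 45° rotation: the query point maps to (-8.980, 5.303) in the un-rotated model frame. The nearest boundary edge runs (-7.78, 7.78)→(-10.16, 4.21); distance from the point to it = 0.38 mm. The point is inside the cross-section, 0.38 mm from the nearest boundary — within the 0.8 mm shell band (2 × 0.4).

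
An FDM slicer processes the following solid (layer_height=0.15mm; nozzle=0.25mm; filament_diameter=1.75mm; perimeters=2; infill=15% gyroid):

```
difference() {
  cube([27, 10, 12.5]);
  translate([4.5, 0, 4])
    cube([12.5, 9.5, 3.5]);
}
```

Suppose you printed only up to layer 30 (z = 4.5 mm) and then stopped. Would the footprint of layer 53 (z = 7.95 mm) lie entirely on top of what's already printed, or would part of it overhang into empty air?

Compare the two slices. At z = 4.5: the 27×10 cube contributes its full rectangle (area 270.00 mm²); the cube at (4.5, 0) is present — its section is the full 12.5×9.5 rectangle (area 118.75 mm²); Subtracting the remaining from the first: starting from the 27×10 cube (270.00 mm²), the 12.5×9.5 cube at (4.5, 0) lies inside it touching the edge (removes its full 118.75 mm²) — area = 151.25 mm². At z = 7.95: the cube is present — its section is the full 27×10 rectangle (area 270.00 mm²); the cube at (4.5, 0) is not intersected at this z (z outside [4, 7.5]); Taking the first minus the rest: none of the subtracted shapes is present at this height, so the 27×10 cube is unchanged — area = 270.00 mm². Checking containment: at z = 7.95 the cross-section extends beyond the z = 4.5 cross-section by about 118.75 mm².

part overhangs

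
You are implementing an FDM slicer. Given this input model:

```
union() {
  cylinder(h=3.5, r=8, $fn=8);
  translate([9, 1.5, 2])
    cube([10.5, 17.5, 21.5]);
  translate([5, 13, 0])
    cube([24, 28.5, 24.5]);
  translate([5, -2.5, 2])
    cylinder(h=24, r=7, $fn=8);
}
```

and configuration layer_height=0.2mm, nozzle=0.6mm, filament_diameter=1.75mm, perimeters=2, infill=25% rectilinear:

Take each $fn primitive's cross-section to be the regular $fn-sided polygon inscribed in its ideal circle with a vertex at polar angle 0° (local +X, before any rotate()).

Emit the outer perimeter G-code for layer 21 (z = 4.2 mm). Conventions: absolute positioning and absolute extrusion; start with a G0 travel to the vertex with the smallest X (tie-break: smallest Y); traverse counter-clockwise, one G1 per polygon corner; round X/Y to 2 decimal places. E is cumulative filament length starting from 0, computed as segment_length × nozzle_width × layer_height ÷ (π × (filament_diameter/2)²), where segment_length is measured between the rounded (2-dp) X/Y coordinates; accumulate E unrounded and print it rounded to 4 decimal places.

G0 X-2.00 Y-2.50 Z4.20
G1 X0.05 Y-7.45 E0.2673
G1 X5.00 Y-9.50 E0.5346
G1 X9.95 Y-7.45 E0.8019
G1 X12.00 Y-2.50 E1.0692
G1 X10.34 Y1.50 E1.2853
G1 X19.50 Y1.50 E1.7422
G1 X19.50 Y13.00 E2.3160
G1 X29.00 Y13.00 E2.7899
G1 X29.00 Y41.50 E4.2118
G1 X5.00 Y41.50 E5.4092
G1 X5.00 Y13.00 E6.8310
G1 X9.00 Y13.00 E7.0306
G1 X9.00 Y2.84 E7.5375
G1 X5.00 Y4.50 E7.7536
G1 X0.05 Y2.45 E8.0209
G1 X-2.00 Y-2.50 E8.2881

At z = 4.2 mm: the cylinder does not reach this height (z outside [0, 3.5]); the cube at (9, 1.5) (footprint 10.5×17.5) is included at this height; the cube at (5, 13) (footprint 24×28.5) is included at this height; the cylinder at (5, -2.5): section is a regular 8-gon, circumradius r=7; Merging all regions: the regions partially overlap (shared area 64.28 mm²), so overlapping operands fuse into one piece — 1 connected region. The outline is a single polygon with 16 vertices. Extrusion per mm of travel: 0.6 × 0.2 / (π × 0.875²) = 0.049890. Accumulating E over each segment gives final E = 8.2881.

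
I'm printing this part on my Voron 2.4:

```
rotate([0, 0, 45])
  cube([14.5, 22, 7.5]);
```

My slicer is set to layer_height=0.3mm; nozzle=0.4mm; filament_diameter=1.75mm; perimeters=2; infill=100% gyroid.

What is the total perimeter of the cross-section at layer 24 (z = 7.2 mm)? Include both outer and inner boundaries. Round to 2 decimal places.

73.00 mm

At z = 7.2 mm: the cube is present — its section is the full 14.5×22 rectangle (perimeter 73.00 mm); (whole slice rotated 45° about Z — lengths, areas and connectivity unchanged). Overall, the cross-section is a single solid region. Total boundary length (outer) = 73.00 mm.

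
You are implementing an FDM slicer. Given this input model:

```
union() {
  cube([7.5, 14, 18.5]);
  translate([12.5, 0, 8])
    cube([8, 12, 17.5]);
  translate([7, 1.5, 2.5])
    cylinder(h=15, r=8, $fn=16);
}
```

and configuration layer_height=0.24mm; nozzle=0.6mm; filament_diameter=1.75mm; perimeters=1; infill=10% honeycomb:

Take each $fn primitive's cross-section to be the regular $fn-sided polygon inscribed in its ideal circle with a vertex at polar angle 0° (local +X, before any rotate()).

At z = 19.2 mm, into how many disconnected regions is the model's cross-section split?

At z = 19.2 mm: the cube is absent (z outside [0, 18.5]); the cube at (12.5, 0) is present — its section is the full 8×12 rectangle; the cylinder at (7, 1.5) is not intersected at this z (z outside [2.5, 17.5]); Merging all regions: only the 8×12 cube at (12.5, 0) is present, so the union is just that shape — 1 connected region. The result has 1 disconnected region.

1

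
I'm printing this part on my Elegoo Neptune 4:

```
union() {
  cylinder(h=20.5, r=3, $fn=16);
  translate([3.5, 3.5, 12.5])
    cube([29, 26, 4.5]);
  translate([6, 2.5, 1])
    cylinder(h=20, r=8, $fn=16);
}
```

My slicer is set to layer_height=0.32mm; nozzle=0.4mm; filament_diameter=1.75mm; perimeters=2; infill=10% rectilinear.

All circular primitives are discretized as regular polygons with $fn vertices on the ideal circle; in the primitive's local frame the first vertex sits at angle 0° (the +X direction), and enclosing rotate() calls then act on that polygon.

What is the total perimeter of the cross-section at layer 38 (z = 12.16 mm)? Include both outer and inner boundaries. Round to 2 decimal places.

At z = 12.16 mm: the cylinder: section is a regular 16-gon, circumradius r=3 (perimeter = 2·16·3.000·sin(180°/16) = 18.73 mm); the cube at (3.5, 3.5) does not reach this height (z outside [12.5, 17]); the r=8 cylinder at (6, 2.5) contributes a regular 16-gon of circumradius 8 (perimeter = 2·16·8.000·sin(180°/16) = 49.94 mm); Taking the union: the regions partially overlap (shared area 20.82 mm²), so the edge portions inside another operand are dropped and the merged outline is re-measured after clipping — boundary = 51.65 mm. Overall, the cross-section is a single solid region. Total boundary length (outer) = 51.65 mm.

51.65 mm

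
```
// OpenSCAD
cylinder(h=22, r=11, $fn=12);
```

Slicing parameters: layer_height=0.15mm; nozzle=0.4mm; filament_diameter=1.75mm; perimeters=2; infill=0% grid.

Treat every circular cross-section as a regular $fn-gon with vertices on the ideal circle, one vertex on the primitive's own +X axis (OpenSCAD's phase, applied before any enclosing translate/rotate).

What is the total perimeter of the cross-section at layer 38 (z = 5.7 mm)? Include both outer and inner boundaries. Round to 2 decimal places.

68.33 mm

At z = 5.7 mm: the r=11 cylinder gives a regular 12-gon of circumradius 11 (constant along its height) (perimeter = 2·12·11.000·sin(180°/12) = 68.33 mm). Overall, the cross-section is a single solid region. Total boundary length (outer) = 68.33 mm.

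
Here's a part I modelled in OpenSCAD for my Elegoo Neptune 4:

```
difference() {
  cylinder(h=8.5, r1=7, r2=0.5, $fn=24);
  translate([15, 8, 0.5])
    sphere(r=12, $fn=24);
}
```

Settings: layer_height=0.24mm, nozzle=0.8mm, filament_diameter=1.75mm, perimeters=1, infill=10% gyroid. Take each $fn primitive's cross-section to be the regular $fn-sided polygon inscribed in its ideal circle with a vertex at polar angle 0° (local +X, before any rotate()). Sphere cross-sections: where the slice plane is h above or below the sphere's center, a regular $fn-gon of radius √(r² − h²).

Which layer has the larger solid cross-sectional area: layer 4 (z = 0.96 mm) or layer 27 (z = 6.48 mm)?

Layer 4 (z = 0.96): the cone: at t=0.113 of its height the radius interpolates to r₁+(r₂−r₁)t = 6.266, giving a regular 24-gon of that circumradius (area = (24/2)·6.266²·sin(360°/24) = 121.94 mm²); the sphere at (15, 8): section is a regular 24-gon, circumradius = √(r²−h²) = √(12²−0.46²) = 11.991 (area = (24/2)·11.991²·sin(360°/24) = 446.58 mm²); After the difference (first − rest): starting from the cone (121.94 mm²), the r=12 sphere at (15, 8) partially overlaps it — only the 4.65 mm² overlap (of its 446.58 mm²) is removed, clipping the outline — area = 117.29 mm². So its area = 117.29 mm². Layer 27 (z = 6.48): the cone: at t=0.762 of its height the radius interpolates to r₁+(r₂−r₁)t = 2.045, giving a regular 24-gon of that circumradius (area = (24/2)·2.045²·sin(360°/24) = 12.98 mm²); the r=12 sphere at (15, 8) slices to a regular 24-gon of circumradius 10.404 (√(r²−h²) with h=5.98 from center) (area = (24/2)·10.404²·sin(360°/24) = 336.17 mm²); Taking the first minus the rest: starting from the cone (12.98 mm²), the r=12 sphere at (15, 8) misses the remaining region (no effect) — area = 12.98 mm². So its area = 12.98 mm². Layer 4 is larger (117.29 vs 12.98 mm²).

layer 4 (z = 0.96 mm)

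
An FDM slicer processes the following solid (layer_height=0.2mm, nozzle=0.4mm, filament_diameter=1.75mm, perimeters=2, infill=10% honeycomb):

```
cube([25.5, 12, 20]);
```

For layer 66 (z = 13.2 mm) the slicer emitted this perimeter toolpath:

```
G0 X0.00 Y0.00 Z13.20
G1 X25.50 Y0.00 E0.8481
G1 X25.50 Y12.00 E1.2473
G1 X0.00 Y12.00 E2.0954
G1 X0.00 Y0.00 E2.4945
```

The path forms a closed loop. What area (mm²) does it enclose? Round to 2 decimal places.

Apply the shoelace formula to the sequence of (X, Y) vertices; enclosed area = 306.00 mm².

306.00 mm²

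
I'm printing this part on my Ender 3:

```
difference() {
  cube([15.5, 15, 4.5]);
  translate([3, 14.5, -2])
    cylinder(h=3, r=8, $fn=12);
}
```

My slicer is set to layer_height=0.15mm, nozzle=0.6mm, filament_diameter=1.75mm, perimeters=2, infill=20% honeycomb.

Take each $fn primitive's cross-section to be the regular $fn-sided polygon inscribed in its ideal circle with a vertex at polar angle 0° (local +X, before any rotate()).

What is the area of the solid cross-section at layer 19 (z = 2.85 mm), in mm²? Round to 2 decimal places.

At z = 2.85 mm: the cube (footprint 15.5×15) is included at this height (area 232.50 mm²); the cylinder at (3, 14.5) is not intersected at this z (z outside [-2, 1]); After the difference (first − rest): none of the subtracted shapes is present at this height, so the 15.5×15 cube is unchanged — area = 232.50 mm². Overall, the cross-section is a single solid region. Net area = 232.50 mm².

232.50 mm²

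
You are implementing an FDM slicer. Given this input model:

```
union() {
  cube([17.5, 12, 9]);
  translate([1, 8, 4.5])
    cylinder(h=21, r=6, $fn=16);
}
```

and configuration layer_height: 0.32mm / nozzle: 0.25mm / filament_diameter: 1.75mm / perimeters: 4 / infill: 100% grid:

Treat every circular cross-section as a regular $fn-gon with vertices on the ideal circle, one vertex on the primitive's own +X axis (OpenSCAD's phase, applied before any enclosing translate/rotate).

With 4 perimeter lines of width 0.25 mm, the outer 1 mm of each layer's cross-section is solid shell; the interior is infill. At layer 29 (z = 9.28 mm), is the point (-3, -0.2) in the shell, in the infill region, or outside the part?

outside

At z = 9.28 mm: the cube does not reach this height (z outside [0, 9]); the r=6 cylinder at (1, 8) gives a regular 16-gon of circumradius 6 (constant along its height); Taking the union: only the r=6 cylinder at (1, 8) is present, so the union is just that shape — 1 connected region. Overall, the cross-section is a single solid region. The nearest boundary edge runs (-3.24, 3.76)→(-1.30, 2.46); distance from the point to it = 3.16 mm. The point is not inside any of the regions above, so it lies outside the cross-section (3.16 mm from the nearest boundary).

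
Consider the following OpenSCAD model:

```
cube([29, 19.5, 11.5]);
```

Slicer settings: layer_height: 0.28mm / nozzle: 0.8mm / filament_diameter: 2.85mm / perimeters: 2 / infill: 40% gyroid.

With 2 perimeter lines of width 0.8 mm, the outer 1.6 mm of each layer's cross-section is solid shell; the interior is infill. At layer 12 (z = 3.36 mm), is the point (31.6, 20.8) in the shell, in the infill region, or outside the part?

At z = 3.36 mm: the cube (footprint 29×19.5) is included at this height. Overall, the cross-section is a single solid region. The nearest boundary edge runs (29.00, 0.00)→(29.00, 19.50); distance from the point to it = 2.91 mm. The point is not inside any of the regions above, so it lies outside the cross-section (2.91 mm from the nearest boundary).

outside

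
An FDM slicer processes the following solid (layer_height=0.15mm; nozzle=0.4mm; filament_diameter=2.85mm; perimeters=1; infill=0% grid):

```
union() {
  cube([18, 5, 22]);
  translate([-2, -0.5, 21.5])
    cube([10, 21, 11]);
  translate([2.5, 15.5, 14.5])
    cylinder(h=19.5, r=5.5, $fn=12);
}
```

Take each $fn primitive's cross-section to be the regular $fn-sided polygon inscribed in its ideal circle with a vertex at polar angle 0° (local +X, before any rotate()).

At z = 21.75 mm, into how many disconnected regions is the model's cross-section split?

At z = 21.75 mm: the cube is present — its section is the full 18×5 rectangle; the cube at (-2, -0.5) is present — its section is the full 10×21 rectangle; the r=5.5 cylinder at (2.5, 15.5) gives a regular 12-gon of circumradius 5.5 (constant along its height); Taking the union: the regions partially overlap (shared area 126.27 mm²), so overlapping operands fuse into one piece — 1 connected region. The result has 1 disconnected region.

1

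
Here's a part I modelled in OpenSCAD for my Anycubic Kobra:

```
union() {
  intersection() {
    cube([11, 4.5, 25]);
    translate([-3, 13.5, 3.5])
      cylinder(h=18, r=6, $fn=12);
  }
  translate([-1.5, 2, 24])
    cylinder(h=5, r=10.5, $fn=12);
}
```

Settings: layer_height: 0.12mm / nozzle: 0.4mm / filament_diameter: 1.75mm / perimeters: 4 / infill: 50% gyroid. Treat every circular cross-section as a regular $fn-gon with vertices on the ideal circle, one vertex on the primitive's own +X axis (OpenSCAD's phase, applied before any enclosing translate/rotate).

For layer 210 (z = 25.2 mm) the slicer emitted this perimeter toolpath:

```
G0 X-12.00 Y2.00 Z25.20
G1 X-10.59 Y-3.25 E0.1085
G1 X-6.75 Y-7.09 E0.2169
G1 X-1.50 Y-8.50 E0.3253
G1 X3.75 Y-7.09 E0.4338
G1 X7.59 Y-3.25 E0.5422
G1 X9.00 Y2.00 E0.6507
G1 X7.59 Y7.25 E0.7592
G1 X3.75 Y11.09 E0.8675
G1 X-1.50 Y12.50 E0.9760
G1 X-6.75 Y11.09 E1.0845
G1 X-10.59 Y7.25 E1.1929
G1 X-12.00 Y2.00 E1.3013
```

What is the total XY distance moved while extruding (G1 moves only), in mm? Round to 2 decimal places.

Sum the Euclidean lengths of each G1 segment: total = 65.21 mm.

65.21 mm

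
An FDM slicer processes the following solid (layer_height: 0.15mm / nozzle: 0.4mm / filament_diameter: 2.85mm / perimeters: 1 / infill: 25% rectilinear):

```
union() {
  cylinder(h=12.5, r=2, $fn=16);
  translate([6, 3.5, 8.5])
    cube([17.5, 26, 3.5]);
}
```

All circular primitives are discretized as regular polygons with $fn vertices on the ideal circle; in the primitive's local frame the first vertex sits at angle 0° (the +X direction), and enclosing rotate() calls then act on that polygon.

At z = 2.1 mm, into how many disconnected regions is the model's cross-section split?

At z = 2.1 mm: the cylinder: section is a regular 16-gon, circumradius r=2; the cube at (6, 3.5) does not reach this height (z outside [8.5, 12]); Taking the union: only the r=2 cylinder is present, so the union is just that shape — 1 connected region. The result has 1 disconnected region.

1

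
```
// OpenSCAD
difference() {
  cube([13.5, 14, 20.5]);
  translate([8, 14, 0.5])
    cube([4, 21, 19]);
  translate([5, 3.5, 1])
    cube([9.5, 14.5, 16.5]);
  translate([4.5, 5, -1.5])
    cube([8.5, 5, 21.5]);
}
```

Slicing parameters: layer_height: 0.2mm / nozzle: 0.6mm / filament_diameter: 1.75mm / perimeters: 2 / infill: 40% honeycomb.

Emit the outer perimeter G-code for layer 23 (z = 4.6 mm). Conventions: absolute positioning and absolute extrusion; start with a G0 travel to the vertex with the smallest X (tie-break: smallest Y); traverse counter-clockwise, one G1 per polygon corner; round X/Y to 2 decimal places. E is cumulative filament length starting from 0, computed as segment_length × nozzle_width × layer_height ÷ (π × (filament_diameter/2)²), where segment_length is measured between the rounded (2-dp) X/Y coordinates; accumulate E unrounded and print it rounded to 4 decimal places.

At z = 4.6 mm: the 13.5×14 cube contributes its full rectangle; the cube at (8, 14) (footprint 4×21) is included at this height; the cube at (5, 3.5) (footprint 9.5×14.5) is included at this height; the 8.5×5 cube at (4.5, 5) contributes its full rectangle; Taking the first minus the rest: starting from the 13.5×14 cube, the 4×21 cube at (8, 14) misses the remaining region (no effect); the 9.5×14.5 cube at (5, 3.5) partially overlaps it — only the 89.25 mm² overlap (of its 137.75 mm²) is removed, clipping the outline; the 8.5×5 cube at (4.5, 5) partially overlaps it — only the 2.50 mm² overlap (of its 42.50 mm²) is removed, clipping the outline — 1 connected region. The outline is a single polygon with 10 vertices. Extrusion per mm of travel: 0.6 × 0.2 / (π × 0.875²) = 0.049890. Accumulating E over each segment gives final E = 2.7939.

G0 X0.00 Y0.00 Z4.60
G1 X13.50 Y0.00 E0.6735
G1 X13.50 Y3.50 E0.8481
G1 X5.00 Y3.50 E1.2722
G1 X5.00 Y5.00 E1.3470
G1 X4.50 Y5.00 E1.3720
G1 X4.50 Y10.00 E1.6214
G1 X5.00 Y10.00 E1.6464
G1 X5.00 Y14.00 E1.8459
G1 X0.00 Y14.00 E2.0954
G1 X0.00 Y0.00 E2.7939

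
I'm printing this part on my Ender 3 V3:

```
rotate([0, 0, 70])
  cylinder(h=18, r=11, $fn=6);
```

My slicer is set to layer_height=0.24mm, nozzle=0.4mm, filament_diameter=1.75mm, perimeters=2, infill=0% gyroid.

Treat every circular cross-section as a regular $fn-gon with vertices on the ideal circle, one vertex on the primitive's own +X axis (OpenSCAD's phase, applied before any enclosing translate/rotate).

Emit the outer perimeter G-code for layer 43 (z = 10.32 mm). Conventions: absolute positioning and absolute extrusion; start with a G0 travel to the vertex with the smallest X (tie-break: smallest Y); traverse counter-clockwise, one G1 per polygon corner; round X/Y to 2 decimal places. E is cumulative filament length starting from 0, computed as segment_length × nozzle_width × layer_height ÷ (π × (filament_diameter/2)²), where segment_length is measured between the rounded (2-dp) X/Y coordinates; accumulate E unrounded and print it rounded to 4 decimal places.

At z = 10.32 mm: the cylinder: section is a regular 6-gon, circumradius r=11; (whole slice rotated 70° about Z — lengths, areas and connectivity unchanged). The outline is a single polygon with 6 vertices. Extrusion per mm of travel: 0.4 × 0.24 / (π × 0.875²) = 0.039912. Accumulating E over each segment gives final E = 2.6343.

G0 X-10.83 Y-1.91 Z10.32
G1 X-3.76 Y-10.34 E0.4391
G1 X7.07 Y-8.43 E0.8780
G1 X10.83 Y1.91 E1.3172
G1 X3.76 Y10.34 E1.7563
G1 X-7.07 Y8.43 E2.1952
G1 X-10.83 Y-1.91 E2.6343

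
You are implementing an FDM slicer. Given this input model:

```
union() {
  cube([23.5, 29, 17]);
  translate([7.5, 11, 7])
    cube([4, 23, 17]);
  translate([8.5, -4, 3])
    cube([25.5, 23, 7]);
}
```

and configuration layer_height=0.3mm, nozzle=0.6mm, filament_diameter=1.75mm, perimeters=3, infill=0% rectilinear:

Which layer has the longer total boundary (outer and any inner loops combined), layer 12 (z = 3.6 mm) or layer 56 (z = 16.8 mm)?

layer 12 (z = 3.6 mm)

Layer 12 (z = 3.6): the 23.5×29 cube contributes its full rectangle (perimeter 105.00 mm); the cube at (7.5, 11) is absent (z outside [7, 24]); the 25.5×23 cube at (8.5, -4) contributes its full rectangle (perimeter 97.00 mm); Merging all regions: the regions partially overlap (shared area 285.00 mm²), so the edge portions inside another operand are dropped and the merged outline is re-measured after clipping — boundary = 134.00 mm. So its perimeter = 134.00 mm. Layer 56 (z = 16.8): the 23.5×29 cube contributes its full rectangle (perimeter 105.00 mm); the cube at (7.5, 11) (footprint 4×23) is included at this height (perimeter 54.00 mm); the cube at (8.5, -4) does not reach this height (z outside [3, 10]); Merging all regions: the regions partially overlap (shared area 72.00 mm²), so the edge portions inside another operand are dropped and the merged outline is re-measured after clipping — boundary = 115.00 mm. So its perimeter = 115.00 mm. Layer 12 is larger (134.00 vs 115.00 mm).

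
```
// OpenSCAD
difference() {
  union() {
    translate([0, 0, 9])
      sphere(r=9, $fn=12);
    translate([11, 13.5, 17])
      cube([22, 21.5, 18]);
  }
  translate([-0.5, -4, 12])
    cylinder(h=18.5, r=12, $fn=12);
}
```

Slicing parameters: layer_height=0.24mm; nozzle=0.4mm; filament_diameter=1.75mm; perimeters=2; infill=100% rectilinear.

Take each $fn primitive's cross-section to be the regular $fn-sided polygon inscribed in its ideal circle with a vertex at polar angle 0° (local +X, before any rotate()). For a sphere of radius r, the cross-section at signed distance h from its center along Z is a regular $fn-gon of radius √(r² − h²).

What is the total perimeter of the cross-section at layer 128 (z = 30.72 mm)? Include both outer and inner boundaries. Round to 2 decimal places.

87.00 mm

At z = 30.72 mm: the sphere is not intersected at this z (|z−center|=21.720 > r=9); the 22×21.5 cube at (11, 13.5) contributes its full rectangle (perimeter 87.00 mm); Combining (union): only the 22×21.5 cube at (11, 13.5) is present, so the union is just that shape — boundary = 87.00 mm; the cylinder at (-0.5, -4) is absent (z outside [12, 30.5]); Taking the first minus the rest: none of the subtracted shapes is present at this height, so the result so far is unchanged — boundary = 87.00 mm. Overall, the cross-section is a single solid region. Total boundary length (outer) = 87.00 mm.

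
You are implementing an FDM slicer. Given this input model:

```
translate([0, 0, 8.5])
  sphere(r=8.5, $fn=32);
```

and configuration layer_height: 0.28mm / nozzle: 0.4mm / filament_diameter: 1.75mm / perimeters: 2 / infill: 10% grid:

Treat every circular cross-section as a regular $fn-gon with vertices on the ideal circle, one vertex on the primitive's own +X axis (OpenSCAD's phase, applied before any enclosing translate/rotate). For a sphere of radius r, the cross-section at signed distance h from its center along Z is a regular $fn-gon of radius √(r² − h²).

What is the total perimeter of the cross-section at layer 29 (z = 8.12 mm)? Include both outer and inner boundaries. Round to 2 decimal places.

At z = 8.12 mm: the sphere: section is a regular 32-gon, circumradius = √(r²−h²) = √(8.5²−0.38²) = 8.492 (perimeter = 2·32·8.492·sin(180°/32) = 53.27 mm). Overall, the cross-section is a single solid region. Total boundary length (outer) = 53.27 mm.

53.27 mm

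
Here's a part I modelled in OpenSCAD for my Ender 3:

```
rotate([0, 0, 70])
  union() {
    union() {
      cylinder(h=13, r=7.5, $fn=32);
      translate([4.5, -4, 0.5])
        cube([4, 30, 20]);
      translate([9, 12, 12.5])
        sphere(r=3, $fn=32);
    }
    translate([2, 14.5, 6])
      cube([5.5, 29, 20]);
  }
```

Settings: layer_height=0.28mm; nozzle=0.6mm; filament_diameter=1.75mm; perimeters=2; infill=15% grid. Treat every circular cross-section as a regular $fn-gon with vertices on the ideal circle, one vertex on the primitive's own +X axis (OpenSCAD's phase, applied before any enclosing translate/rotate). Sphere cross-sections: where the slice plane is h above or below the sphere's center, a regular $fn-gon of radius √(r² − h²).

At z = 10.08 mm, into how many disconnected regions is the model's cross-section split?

1

At z = 10.08 mm: the r=7.5 cylinder contributes a regular 32-gon of circumradius 7.5; the 4×30 cube at (4.5, -4) contributes its full rectangle; the r=3 sphere at (9, 12) contributes a regular 32-gon of circumradius √(3²−2.42²) = 1.773; Combining (union): the regions partially overlap (shared area 25.98 mm²), so overlapping operands fuse into one piece — 1 connected region; the 5.5×29 cube at (2, 14.5) contributes its full rectangle; Combining (union): the regions partially overlap (shared area 34.50 mm²), so overlapping operands fuse into one piece — 1 connected region; (whole slice rotated 70° about Z — lengths, areas and connectivity unchanged). The result has 1 disconnected region.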